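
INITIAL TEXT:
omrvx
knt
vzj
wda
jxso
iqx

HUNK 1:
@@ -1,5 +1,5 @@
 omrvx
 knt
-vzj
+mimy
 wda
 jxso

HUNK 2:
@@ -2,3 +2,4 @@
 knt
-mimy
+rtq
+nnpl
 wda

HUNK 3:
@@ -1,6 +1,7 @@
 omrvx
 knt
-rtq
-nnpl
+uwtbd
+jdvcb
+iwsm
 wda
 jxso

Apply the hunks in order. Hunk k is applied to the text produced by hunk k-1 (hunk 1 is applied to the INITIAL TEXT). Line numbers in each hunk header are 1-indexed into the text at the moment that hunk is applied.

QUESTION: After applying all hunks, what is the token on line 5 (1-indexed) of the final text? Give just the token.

Hunk 1: at line 1 remove [vzj] add [mimy] -> 6 lines: omrvx knt mimy wda jxso iqx
Hunk 2: at line 2 remove [mimy] add [rtq,nnpl] -> 7 lines: omrvx knt rtq nnpl wda jxso iqx
Hunk 3: at line 1 remove [rtq,nnpl] add [uwtbd,jdvcb,iwsm] -> 8 lines: omrvx knt uwtbd jdvcb iwsm wda jxso iqx
Final line 5: iwsm

Answer: iwsm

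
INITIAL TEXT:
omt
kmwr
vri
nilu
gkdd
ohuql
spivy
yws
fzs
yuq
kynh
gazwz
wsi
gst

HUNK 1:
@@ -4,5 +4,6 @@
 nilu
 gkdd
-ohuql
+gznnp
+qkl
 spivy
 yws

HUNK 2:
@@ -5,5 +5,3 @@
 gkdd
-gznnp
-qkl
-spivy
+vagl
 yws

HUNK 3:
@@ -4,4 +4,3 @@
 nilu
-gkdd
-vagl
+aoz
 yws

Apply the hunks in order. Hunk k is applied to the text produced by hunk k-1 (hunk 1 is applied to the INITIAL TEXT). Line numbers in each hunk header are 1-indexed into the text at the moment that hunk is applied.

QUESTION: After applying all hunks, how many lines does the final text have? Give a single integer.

Hunk 1: at line 4 remove [ohuql] add [gznnp,qkl] -> 15 lines: omt kmwr vri nilu gkdd gznnp qkl spivy yws fzs yuq kynh gazwz wsi gst
Hunk 2: at line 5 remove [gznnp,qkl,spivy] add [vagl] -> 13 lines: omt kmwr vri nilu gkdd vagl yws fzs yuq kynh gazwz wsi gst
Hunk 3: at line 4 remove [gkdd,vagl] add [aoz] -> 12 lines: omt kmwr vri nilu aoz yws fzs yuq kynh gazwz wsi gst
Final line count: 12

Answer: 12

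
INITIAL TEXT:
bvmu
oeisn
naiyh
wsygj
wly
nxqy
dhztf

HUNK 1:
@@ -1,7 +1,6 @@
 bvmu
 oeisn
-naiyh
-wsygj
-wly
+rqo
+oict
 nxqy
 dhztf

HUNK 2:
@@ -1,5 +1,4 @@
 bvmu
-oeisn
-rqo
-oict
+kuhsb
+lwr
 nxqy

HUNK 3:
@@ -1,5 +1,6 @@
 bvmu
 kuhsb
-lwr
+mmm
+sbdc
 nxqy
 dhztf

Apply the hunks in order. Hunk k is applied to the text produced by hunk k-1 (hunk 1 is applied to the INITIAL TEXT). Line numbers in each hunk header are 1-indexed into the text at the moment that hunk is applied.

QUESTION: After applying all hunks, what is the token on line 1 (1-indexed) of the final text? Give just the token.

Hunk 1: at line 1 remove [naiyh,wsygj,wly] add [rqo,oict] -> 6 lines: bvmu oeisn rqo oict nxqy dhztf
Hunk 2: at line 1 remove [oeisn,rqo,oict] add [kuhsb,lwr] -> 5 lines: bvmu kuhsb lwr nxqy dhztf
Hunk 3: at line 1 remove [lwr] add [mmm,sbdc] -> 6 lines: bvmu kuhsb mmm sbdc nxqy dhztf
Final line 1: bvmu

Answer: bvmu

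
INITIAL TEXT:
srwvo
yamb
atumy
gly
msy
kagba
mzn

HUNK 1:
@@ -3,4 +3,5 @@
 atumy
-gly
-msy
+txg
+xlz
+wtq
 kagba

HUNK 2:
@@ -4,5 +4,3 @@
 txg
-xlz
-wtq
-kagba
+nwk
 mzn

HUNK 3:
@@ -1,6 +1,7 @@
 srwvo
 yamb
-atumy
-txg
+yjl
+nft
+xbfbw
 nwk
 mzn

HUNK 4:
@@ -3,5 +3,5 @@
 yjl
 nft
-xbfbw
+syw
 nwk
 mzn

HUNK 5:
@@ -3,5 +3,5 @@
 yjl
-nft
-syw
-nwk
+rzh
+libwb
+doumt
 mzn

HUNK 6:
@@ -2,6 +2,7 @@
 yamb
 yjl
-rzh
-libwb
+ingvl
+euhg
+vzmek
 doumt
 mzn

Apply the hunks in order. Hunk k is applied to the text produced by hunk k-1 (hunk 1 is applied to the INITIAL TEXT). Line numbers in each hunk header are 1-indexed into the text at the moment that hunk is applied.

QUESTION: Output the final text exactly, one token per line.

Answer: srwvo
yamb
yjl
ingvl
euhg
vzmek
doumt
mzn

Derivation:
Hunk 1: at line 3 remove [gly,msy] add [txg,xlz,wtq] -> 8 lines: srwvo yamb atumy txg xlz wtq kagba mzn
Hunk 2: at line 4 remove [xlz,wtq,kagba] add [nwk] -> 6 lines: srwvo yamb atumy txg nwk mzn
Hunk 3: at line 1 remove [atumy,txg] add [yjl,nft,xbfbw] -> 7 lines: srwvo yamb yjl nft xbfbw nwk mzn
Hunk 4: at line 3 remove [xbfbw] add [syw] -> 7 lines: srwvo yamb yjl nft syw nwk mzn
Hunk 5: at line 3 remove [nft,syw,nwk] add [rzh,libwb,doumt] -> 7 lines: srwvo yamb yjl rzh libwb doumt mzn
Hunk 6: at line 2 remove [rzh,libwb] add [ingvl,euhg,vzmek] -> 8 lines: srwvo yamb yjl ingvl euhg vzmek doumt mzn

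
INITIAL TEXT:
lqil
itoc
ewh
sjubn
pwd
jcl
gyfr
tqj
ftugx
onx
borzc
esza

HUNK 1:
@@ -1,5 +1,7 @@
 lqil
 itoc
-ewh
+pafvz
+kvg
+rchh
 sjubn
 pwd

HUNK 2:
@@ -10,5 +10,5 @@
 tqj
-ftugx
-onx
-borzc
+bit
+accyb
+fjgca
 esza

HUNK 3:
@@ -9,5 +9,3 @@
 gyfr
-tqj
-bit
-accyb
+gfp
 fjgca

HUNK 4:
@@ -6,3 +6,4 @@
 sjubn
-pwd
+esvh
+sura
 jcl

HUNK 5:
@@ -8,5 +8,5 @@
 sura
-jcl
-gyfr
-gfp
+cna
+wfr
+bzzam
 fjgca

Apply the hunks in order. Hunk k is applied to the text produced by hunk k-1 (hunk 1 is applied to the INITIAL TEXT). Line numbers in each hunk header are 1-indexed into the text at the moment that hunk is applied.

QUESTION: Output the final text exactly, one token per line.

Hunk 1: at line 1 remove [ewh] add [pafvz,kvg,rchh] -> 14 lines: lqil itoc pafvz kvg rchh sjubn pwd jcl gyfr tqj ftugx onx borzc esza
Hunk 2: at line 10 remove [ftugx,onx,borzc] add [bit,accyb,fjgca] -> 14 lines: lqil itoc pafvz kvg rchh sjubn pwd jcl gyfr tqj bit accyb fjgca esza
Hunk 3: at line 9 remove [tqj,bit,accyb] add [gfp] -> 12 lines: lqil itoc pafvz kvg rchh sjubn pwd jcl gyfr gfp fjgca esza
Hunk 4: at line 6 remove [pwd] add [esvh,sura] -> 13 lines: lqil itoc pafvz kvg rchh sjubn esvh sura jcl gyfr gfp fjgca esza
Hunk 5: at line 8 remove [jcl,gyfr,gfp] add [cna,wfr,bzzam] -> 13 lines: lqil itoc pafvz kvg rchh sjubn esvh sura cna wfr bzzam fjgca esza

Answer: lqil
itoc
pafvz
kvg
rchh
sjubn
esvh
sura
cna
wfr
bzzam
fjgca
esza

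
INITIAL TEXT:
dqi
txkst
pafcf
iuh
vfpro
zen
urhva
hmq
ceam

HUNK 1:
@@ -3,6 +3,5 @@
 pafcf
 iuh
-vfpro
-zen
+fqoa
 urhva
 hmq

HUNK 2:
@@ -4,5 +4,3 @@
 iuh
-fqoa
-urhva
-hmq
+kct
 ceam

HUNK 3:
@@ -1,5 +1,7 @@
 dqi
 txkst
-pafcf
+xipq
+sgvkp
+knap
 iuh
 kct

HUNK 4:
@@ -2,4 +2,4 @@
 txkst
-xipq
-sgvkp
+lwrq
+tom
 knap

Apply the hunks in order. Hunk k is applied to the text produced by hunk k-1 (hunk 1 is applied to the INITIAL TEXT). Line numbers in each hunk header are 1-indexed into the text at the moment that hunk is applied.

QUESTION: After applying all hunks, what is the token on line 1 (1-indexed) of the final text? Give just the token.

Hunk 1: at line 3 remove [vfpro,zen] add [fqoa] -> 8 lines: dqi txkst pafcf iuh fqoa urhva hmq ceam
Hunk 2: at line 4 remove [fqoa,urhva,hmq] add [kct] -> 6 lines: dqi txkst pafcf iuh kct ceam
Hunk 3: at line 1 remove [pafcf] add [xipq,sgvkp,knap] -> 8 lines: dqi txkst xipq sgvkp knap iuh kct ceam
Hunk 4: at line 2 remove [xipq,sgvkp] add [lwrq,tom] -> 8 lines: dqi txkst lwrq tom knap iuh kct ceam
Final line 1: dqi

Answer: dqi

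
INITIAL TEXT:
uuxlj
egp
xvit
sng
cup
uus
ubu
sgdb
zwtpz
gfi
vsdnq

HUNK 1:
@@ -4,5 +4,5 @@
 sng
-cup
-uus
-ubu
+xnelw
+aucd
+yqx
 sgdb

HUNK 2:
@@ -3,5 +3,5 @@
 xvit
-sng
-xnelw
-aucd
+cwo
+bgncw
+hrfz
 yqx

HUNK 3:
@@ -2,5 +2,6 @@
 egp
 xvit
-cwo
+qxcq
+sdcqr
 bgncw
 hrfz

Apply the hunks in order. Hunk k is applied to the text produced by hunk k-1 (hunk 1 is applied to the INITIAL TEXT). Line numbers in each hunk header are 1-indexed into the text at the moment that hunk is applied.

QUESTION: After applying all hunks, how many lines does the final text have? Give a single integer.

Answer: 12

Derivation:
Hunk 1: at line 4 remove [cup,uus,ubu] add [xnelw,aucd,yqx] -> 11 lines: uuxlj egp xvit sng xnelw aucd yqx sgdb zwtpz gfi vsdnq
Hunk 2: at line 3 remove [sng,xnelw,aucd] add [cwo,bgncw,hrfz] -> 11 lines: uuxlj egp xvit cwo bgncw hrfz yqx sgdb zwtpz gfi vsdnq
Hunk 3: at line 2 remove [cwo] add [qxcq,sdcqr] -> 12 lines: uuxlj egp xvit qxcq sdcqr bgncw hrfz yqx sgdb zwtpz gfi vsdnq
Final line count: 12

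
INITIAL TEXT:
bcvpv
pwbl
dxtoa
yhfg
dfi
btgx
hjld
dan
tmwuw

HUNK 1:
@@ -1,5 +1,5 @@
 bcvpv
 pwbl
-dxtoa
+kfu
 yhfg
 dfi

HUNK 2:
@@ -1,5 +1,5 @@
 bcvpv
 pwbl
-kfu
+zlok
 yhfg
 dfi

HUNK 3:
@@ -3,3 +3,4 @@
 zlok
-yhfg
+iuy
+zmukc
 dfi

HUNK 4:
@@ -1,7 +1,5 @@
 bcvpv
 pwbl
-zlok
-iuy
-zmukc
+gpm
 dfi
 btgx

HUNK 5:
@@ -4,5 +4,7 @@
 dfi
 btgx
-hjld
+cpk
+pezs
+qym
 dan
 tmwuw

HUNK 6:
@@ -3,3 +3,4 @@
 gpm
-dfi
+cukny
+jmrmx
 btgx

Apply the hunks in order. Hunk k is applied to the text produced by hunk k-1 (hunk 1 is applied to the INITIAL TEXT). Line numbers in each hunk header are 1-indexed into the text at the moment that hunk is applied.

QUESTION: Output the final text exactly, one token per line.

Answer: bcvpv
pwbl
gpm
cukny
jmrmx
btgx
cpk
pezs
qym
dan
tmwuw

Derivation:
Hunk 1: at line 1 remove [dxtoa] add [kfu] -> 9 lines: bcvpv pwbl kfu yhfg dfi btgx hjld dan tmwuw
Hunk 2: at line 1 remove [kfu] add [zlok] -> 9 lines: bcvpv pwbl zlok yhfg dfi btgx hjld dan tmwuw
Hunk 3: at line 3 remove [yhfg] add [iuy,zmukc] -> 10 lines: bcvpv pwbl zlok iuy zmukc dfi btgx hjld dan tmwuw
Hunk 4: at line 1 remove [zlok,iuy,zmukc] add [gpm] -> 8 lines: bcvpv pwbl gpm dfi btgx hjld dan tmwuw
Hunk 5: at line 4 remove [hjld] add [cpk,pezs,qym] -> 10 lines: bcvpv pwbl gpm dfi btgx cpk pezs qym dan tmwuw
Hunk 6: at line 3 remove [dfi] add [cukny,jmrmx] -> 11 lines: bcvpv pwbl gpm cukny jmrmx btgx cpk pezs qym dan tmwuw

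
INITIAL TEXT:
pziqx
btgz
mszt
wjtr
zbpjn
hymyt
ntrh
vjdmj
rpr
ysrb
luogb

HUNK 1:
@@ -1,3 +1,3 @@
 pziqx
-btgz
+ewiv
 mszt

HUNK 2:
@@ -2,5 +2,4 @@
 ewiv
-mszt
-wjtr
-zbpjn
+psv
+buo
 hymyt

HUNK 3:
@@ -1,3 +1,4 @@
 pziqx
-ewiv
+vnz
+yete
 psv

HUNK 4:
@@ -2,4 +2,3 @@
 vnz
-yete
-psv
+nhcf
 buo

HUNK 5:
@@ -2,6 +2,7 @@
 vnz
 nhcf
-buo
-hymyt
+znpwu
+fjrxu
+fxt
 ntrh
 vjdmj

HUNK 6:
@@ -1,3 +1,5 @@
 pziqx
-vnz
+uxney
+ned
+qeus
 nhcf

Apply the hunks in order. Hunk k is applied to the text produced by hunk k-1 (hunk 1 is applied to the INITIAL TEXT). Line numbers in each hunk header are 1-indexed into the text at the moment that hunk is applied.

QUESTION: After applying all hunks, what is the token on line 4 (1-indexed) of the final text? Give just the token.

Hunk 1: at line 1 remove [btgz] add [ewiv] -> 11 lines: pziqx ewiv mszt wjtr zbpjn hymyt ntrh vjdmj rpr ysrb luogb
Hunk 2: at line 2 remove [mszt,wjtr,zbpjn] add [psv,buo] -> 10 lines: pziqx ewiv psv buo hymyt ntrh vjdmj rpr ysrb luogb
Hunk 3: at line 1 remove [ewiv] add [vnz,yete] -> 11 lines: pziqx vnz yete psv buo hymyt ntrh vjdmj rpr ysrb luogb
Hunk 4: at line 2 remove [yete,psv] add [nhcf] -> 10 lines: pziqx vnz nhcf buo hymyt ntrh vjdmj rpr ysrb luogb
Hunk 5: at line 2 remove [buo,hymyt] add [znpwu,fjrxu,fxt] -> 11 lines: pziqx vnz nhcf znpwu fjrxu fxt ntrh vjdmj rpr ysrb luogb
Hunk 6: at line 1 remove [vnz] add [uxney,ned,qeus] -> 13 lines: pziqx uxney ned qeus nhcf znpwu fjrxu fxt ntrh vjdmj rpr ysrb luogb
Final line 4: qeus

Answer: qeus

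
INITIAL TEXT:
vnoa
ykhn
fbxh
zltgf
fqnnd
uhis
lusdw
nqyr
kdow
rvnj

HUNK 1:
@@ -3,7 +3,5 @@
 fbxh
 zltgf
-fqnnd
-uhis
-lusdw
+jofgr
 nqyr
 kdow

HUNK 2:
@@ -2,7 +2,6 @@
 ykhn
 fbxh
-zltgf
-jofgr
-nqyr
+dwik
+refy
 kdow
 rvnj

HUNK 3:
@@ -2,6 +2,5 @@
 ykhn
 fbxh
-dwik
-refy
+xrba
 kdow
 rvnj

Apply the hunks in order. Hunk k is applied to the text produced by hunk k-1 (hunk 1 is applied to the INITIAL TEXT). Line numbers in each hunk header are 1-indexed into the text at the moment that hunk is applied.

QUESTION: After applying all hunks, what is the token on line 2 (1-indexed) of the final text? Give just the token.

Hunk 1: at line 3 remove [fqnnd,uhis,lusdw] add [jofgr] -> 8 lines: vnoa ykhn fbxh zltgf jofgr nqyr kdow rvnj
Hunk 2: at line 2 remove [zltgf,jofgr,nqyr] add [dwik,refy] -> 7 lines: vnoa ykhn fbxh dwik refy kdow rvnj
Hunk 3: at line 2 remove [dwik,refy] add [xrba] -> 6 lines: vnoa ykhn fbxh xrba kdow rvnj
Final line 2: ykhn

Answer: ykhn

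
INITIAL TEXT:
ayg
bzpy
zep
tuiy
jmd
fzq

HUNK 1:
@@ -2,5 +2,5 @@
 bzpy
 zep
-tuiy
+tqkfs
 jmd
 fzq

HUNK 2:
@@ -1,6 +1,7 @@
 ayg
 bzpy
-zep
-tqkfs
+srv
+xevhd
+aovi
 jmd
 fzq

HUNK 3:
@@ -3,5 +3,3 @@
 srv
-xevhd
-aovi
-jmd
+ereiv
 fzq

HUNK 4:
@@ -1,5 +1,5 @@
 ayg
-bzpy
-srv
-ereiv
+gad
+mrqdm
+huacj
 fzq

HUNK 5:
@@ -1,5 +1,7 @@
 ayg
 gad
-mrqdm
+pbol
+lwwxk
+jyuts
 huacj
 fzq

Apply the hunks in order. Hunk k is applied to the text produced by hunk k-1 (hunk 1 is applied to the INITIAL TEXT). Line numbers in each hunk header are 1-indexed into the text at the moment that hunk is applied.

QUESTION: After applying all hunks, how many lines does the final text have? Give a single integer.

Hunk 1: at line 2 remove [tuiy] add [tqkfs] -> 6 lines: ayg bzpy zep tqkfs jmd fzq
Hunk 2: at line 1 remove [zep,tqkfs] add [srv,xevhd,aovi] -> 7 lines: ayg bzpy srv xevhd aovi jmd fzq
Hunk 3: at line 3 remove [xevhd,aovi,jmd] add [ereiv] -> 5 lines: ayg bzpy srv ereiv fzq
Hunk 4: at line 1 remove [bzpy,srv,ereiv] add [gad,mrqdm,huacj] -> 5 lines: ayg gad mrqdm huacj fzq
Hunk 5: at line 1 remove [mrqdm] add [pbol,lwwxk,jyuts] -> 7 lines: ayg gad pbol lwwxk jyuts huacj fzq
Final line count: 7

Answer: 7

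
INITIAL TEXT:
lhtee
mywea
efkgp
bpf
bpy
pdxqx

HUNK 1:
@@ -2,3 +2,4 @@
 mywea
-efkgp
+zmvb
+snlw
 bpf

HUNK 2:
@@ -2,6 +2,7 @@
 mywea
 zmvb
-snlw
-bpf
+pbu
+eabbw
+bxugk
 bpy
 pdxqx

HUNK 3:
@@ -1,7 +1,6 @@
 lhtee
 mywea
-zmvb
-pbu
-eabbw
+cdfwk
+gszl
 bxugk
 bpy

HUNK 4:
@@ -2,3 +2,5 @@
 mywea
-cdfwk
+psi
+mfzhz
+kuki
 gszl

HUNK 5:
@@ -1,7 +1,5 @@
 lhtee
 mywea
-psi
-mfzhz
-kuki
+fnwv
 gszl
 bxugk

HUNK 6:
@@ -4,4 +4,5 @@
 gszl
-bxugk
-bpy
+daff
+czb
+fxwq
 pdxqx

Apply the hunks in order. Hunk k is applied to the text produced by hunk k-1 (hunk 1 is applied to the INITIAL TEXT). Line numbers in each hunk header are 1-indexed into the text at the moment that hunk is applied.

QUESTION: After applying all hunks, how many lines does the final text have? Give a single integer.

Answer: 8

Derivation:
Hunk 1: at line 2 remove [efkgp] add [zmvb,snlw] -> 7 lines: lhtee mywea zmvb snlw bpf bpy pdxqx
Hunk 2: at line 2 remove [snlw,bpf] add [pbu,eabbw,bxugk] -> 8 lines: lhtee mywea zmvb pbu eabbw bxugk bpy pdxqx
Hunk 3: at line 1 remove [zmvb,pbu,eabbw] add [cdfwk,gszl] -> 7 lines: lhtee mywea cdfwk gszl bxugk bpy pdxqx
Hunk 4: at line 2 remove [cdfwk] add [psi,mfzhz,kuki] -> 9 lines: lhtee mywea psi mfzhz kuki gszl bxugk bpy pdxqx
Hunk 5: at line 1 remove [psi,mfzhz,kuki] add [fnwv] -> 7 lines: lhtee mywea fnwv gszl bxugk bpy pdxqx
Hunk 6: at line 4 remove [bxugk,bpy] add [daff,czb,fxwq] -> 8 lines: lhtee mywea fnwv gszl daff czb fxwq pdxqx
Final line count: 8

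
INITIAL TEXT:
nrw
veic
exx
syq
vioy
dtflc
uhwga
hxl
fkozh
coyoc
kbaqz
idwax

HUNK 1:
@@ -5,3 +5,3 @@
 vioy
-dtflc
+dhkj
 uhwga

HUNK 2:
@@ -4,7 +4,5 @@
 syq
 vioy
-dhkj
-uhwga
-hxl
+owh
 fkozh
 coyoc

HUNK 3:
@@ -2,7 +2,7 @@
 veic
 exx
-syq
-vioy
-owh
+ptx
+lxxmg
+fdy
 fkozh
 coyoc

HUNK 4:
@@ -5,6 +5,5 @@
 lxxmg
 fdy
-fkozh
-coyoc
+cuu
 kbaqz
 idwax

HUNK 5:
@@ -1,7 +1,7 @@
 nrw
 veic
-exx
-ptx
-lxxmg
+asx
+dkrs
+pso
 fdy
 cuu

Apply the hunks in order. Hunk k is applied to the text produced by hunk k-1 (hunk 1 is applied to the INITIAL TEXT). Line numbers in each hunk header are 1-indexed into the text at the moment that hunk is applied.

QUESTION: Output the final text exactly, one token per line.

Hunk 1: at line 5 remove [dtflc] add [dhkj] -> 12 lines: nrw veic exx syq vioy dhkj uhwga hxl fkozh coyoc kbaqz idwax
Hunk 2: at line 4 remove [dhkj,uhwga,hxl] add [owh] -> 10 lines: nrw veic exx syq vioy owh fkozh coyoc kbaqz idwax
Hunk 3: at line 2 remove [syq,vioy,owh] add [ptx,lxxmg,fdy] -> 10 lines: nrw veic exx ptx lxxmg fdy fkozh coyoc kbaqz idwax
Hunk 4: at line 5 remove [fkozh,coyoc] add [cuu] -> 9 lines: nrw veic exx ptx lxxmg fdy cuu kbaqz idwax
Hunk 5: at line 1 remove [exx,ptx,lxxmg] add [asx,dkrs,pso] -> 9 lines: nrw veic asx dkrs pso fdy cuu kbaqz idwax

Answer: nrw
veic
asx
dkrs
pso
fdy
cuu
kbaqz
idwax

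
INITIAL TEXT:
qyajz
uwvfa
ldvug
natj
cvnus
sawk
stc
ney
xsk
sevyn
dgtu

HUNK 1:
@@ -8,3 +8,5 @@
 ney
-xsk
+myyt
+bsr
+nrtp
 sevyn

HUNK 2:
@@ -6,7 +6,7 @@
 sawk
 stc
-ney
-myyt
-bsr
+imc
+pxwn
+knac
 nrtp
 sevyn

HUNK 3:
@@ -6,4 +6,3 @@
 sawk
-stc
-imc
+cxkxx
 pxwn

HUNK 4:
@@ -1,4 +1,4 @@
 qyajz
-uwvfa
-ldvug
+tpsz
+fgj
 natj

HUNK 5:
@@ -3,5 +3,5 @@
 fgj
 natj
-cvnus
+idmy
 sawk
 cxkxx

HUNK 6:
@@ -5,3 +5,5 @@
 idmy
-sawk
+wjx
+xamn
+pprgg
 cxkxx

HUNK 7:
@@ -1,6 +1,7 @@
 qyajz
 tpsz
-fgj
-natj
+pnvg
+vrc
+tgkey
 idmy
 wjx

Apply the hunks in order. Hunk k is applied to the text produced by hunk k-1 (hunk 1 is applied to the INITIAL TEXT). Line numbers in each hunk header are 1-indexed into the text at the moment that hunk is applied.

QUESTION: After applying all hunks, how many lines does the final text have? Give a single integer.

Hunk 1: at line 8 remove [xsk] add [myyt,bsr,nrtp] -> 13 lines: qyajz uwvfa ldvug natj cvnus sawk stc ney myyt bsr nrtp sevyn dgtu
Hunk 2: at line 6 remove [ney,myyt,bsr] add [imc,pxwn,knac] -> 13 lines: qyajz uwvfa ldvug natj cvnus sawk stc imc pxwn knac nrtp sevyn dgtu
Hunk 3: at line 6 remove [stc,imc] add [cxkxx] -> 12 lines: qyajz uwvfa ldvug natj cvnus sawk cxkxx pxwn knac nrtp sevyn dgtu
Hunk 4: at line 1 remove [uwvfa,ldvug] add [tpsz,fgj] -> 12 lines: qyajz tpsz fgj natj cvnus sawk cxkxx pxwn knac nrtp sevyn dgtu
Hunk 5: at line 3 remove [cvnus] add [idmy] -> 12 lines: qyajz tpsz fgj natj idmy sawk cxkxx pxwn knac nrtp sevyn dgtu
Hunk 6: at line 5 remove [sawk] add [wjx,xamn,pprgg] -> 14 lines: qyajz tpsz fgj natj idmy wjx xamn pprgg cxkxx pxwn knac nrtp sevyn dgtu
Hunk 7: at line 1 remove [fgj,natj] add [pnvg,vrc,tgkey] -> 15 lines: qyajz tpsz pnvg vrc tgkey idmy wjx xamn pprgg cxkxx pxwn knac nrtp sevyn dgtu
Final line count: 15

Answer: 15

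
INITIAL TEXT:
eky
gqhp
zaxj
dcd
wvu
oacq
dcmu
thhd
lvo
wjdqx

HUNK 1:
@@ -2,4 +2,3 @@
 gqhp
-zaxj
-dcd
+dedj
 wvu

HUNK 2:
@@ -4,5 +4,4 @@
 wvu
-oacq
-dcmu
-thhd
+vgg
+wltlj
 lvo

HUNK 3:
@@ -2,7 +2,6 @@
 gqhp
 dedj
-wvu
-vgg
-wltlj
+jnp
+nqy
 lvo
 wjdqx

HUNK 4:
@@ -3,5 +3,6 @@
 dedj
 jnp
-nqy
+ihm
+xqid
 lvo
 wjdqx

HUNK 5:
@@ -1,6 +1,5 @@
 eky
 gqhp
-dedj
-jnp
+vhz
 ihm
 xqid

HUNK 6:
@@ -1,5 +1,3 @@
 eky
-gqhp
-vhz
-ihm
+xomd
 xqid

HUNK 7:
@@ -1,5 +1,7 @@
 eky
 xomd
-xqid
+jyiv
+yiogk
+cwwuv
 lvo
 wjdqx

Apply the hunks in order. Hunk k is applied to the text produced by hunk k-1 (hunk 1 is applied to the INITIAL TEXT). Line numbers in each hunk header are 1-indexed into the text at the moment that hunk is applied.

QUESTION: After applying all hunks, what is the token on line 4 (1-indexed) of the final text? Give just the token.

Hunk 1: at line 2 remove [zaxj,dcd] add [dedj] -> 9 lines: eky gqhp dedj wvu oacq dcmu thhd lvo wjdqx
Hunk 2: at line 4 remove [oacq,dcmu,thhd] add [vgg,wltlj] -> 8 lines: eky gqhp dedj wvu vgg wltlj lvo wjdqx
Hunk 3: at line 2 remove [wvu,vgg,wltlj] add [jnp,nqy] -> 7 lines: eky gqhp dedj jnp nqy lvo wjdqx
Hunk 4: at line 3 remove [nqy] add [ihm,xqid] -> 8 lines: eky gqhp dedj jnp ihm xqid lvo wjdqx
Hunk 5: at line 1 remove [dedj,jnp] add [vhz] -> 7 lines: eky gqhp vhz ihm xqid lvo wjdqx
Hunk 6: at line 1 remove [gqhp,vhz,ihm] add [xomd] -> 5 lines: eky xomd xqid lvo wjdqx
Hunk 7: at line 1 remove [xqid] add [jyiv,yiogk,cwwuv] -> 7 lines: eky xomd jyiv yiogk cwwuv lvo wjdqx
Final line 4: yiogk

Answer: yiogk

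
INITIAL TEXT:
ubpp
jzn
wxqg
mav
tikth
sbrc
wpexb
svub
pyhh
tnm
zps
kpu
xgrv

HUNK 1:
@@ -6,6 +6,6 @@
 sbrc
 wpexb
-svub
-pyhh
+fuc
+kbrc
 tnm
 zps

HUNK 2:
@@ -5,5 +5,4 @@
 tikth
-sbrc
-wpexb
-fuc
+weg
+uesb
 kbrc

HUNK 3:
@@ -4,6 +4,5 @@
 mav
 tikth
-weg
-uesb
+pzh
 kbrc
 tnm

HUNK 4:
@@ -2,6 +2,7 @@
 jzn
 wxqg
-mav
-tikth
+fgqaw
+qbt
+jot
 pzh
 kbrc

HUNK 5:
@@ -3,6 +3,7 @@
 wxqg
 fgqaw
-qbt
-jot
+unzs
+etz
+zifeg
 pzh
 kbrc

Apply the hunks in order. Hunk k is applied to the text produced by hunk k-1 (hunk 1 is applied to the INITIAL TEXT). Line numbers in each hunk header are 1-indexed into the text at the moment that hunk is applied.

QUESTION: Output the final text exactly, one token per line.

Answer: ubpp
jzn
wxqg
fgqaw
unzs
etz
zifeg
pzh
kbrc
tnm
zps
kpu
xgrv

Derivation:
Hunk 1: at line 6 remove [svub,pyhh] add [fuc,kbrc] -> 13 lines: ubpp jzn wxqg mav tikth sbrc wpexb fuc kbrc tnm zps kpu xgrv
Hunk 2: at line 5 remove [sbrc,wpexb,fuc] add [weg,uesb] -> 12 lines: ubpp jzn wxqg mav tikth weg uesb kbrc tnm zps kpu xgrv
Hunk 3: at line 4 remove [weg,uesb] add [pzh] -> 11 lines: ubpp jzn wxqg mav tikth pzh kbrc tnm zps kpu xgrv
Hunk 4: at line 2 remove [mav,tikth] add [fgqaw,qbt,jot] -> 12 lines: ubpp jzn wxqg fgqaw qbt jot pzh kbrc tnm zps kpu xgrv
Hunk 5: at line 3 remove [qbt,jot] add [unzs,etz,zifeg] -> 13 lines: ubpp jzn wxqg fgqaw unzs etz zifeg pzh kbrc tnm zps kpu xgrv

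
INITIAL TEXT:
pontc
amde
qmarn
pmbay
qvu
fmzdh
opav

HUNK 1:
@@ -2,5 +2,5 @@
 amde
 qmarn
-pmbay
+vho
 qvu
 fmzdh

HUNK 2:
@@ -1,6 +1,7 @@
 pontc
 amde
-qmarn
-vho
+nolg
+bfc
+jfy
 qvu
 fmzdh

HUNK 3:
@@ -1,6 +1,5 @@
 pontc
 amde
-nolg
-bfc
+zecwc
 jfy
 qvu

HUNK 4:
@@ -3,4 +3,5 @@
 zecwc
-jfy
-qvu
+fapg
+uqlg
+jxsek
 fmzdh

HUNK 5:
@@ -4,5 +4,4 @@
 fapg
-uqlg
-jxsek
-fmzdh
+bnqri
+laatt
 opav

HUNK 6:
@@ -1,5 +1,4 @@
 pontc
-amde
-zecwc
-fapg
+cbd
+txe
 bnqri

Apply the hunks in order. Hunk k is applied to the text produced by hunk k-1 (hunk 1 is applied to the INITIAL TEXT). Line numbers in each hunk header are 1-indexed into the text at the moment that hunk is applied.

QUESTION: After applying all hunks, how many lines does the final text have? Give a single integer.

Answer: 6

Derivation:
Hunk 1: at line 2 remove [pmbay] add [vho] -> 7 lines: pontc amde qmarn vho qvu fmzdh opav
Hunk 2: at line 1 remove [qmarn,vho] add [nolg,bfc,jfy] -> 8 lines: pontc amde nolg bfc jfy qvu fmzdh opav
Hunk 3: at line 1 remove [nolg,bfc] add [zecwc] -> 7 lines: pontc amde zecwc jfy qvu fmzdh opav
Hunk 4: at line 3 remove [jfy,qvu] add [fapg,uqlg,jxsek] -> 8 lines: pontc amde zecwc fapg uqlg jxsek fmzdh opav
Hunk 5: at line 4 remove [uqlg,jxsek,fmzdh] add [bnqri,laatt] -> 7 lines: pontc amde zecwc fapg bnqri laatt opav
Hunk 6: at line 1 remove [amde,zecwc,fapg] add [cbd,txe] -> 6 lines: pontc cbd txe bnqri laatt opav
Final line count: 6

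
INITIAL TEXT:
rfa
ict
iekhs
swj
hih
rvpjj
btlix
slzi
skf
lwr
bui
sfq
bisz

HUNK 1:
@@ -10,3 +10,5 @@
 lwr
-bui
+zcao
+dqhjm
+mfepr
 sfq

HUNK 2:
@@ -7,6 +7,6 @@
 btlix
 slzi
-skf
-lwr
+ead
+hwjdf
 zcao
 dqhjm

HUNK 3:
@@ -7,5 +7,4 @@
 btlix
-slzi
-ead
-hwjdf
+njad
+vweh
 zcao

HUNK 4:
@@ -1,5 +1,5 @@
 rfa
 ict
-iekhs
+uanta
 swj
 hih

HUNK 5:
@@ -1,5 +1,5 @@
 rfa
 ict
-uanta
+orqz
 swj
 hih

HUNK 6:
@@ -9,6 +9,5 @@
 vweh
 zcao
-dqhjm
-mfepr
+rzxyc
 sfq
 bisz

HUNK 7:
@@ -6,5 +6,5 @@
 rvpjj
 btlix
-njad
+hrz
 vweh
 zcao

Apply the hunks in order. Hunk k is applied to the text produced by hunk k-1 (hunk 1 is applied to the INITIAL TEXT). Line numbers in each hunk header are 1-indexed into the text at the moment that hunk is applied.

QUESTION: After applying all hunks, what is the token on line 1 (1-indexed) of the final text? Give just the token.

Answer: rfa

Derivation:
Hunk 1: at line 10 remove [bui] add [zcao,dqhjm,mfepr] -> 15 lines: rfa ict iekhs swj hih rvpjj btlix slzi skf lwr zcao dqhjm mfepr sfq bisz
Hunk 2: at line 7 remove [skf,lwr] add [ead,hwjdf] -> 15 lines: rfa ict iekhs swj hih rvpjj btlix slzi ead hwjdf zcao dqhjm mfepr sfq bisz
Hunk 3: at line 7 remove [slzi,ead,hwjdf] add [njad,vweh] -> 14 lines: rfa ict iekhs swj hih rvpjj btlix njad vweh zcao dqhjm mfepr sfq bisz
Hunk 4: at line 1 remove [iekhs] add [uanta] -> 14 lines: rfa ict uanta swj hih rvpjj btlix njad vweh zcao dqhjm mfepr sfq bisz
Hunk 5: at line 1 remove [uanta] add [orqz] -> 14 lines: rfa ict orqz swj hih rvpjj btlix njad vweh zcao dqhjm mfepr sfq bisz
Hunk 6: at line 9 remove [dqhjm,mfepr] add [rzxyc] -> 13 lines: rfa ict orqz swj hih rvpjj btlix njad vweh zcao rzxyc sfq bisz
Hunk 7: at line 6 remove [njad] add [hrz] -> 13 lines: rfa ict orqz swj hih rvpjj btlix hrz vweh zcao rzxyc sfq bisz
Final line 1: rfa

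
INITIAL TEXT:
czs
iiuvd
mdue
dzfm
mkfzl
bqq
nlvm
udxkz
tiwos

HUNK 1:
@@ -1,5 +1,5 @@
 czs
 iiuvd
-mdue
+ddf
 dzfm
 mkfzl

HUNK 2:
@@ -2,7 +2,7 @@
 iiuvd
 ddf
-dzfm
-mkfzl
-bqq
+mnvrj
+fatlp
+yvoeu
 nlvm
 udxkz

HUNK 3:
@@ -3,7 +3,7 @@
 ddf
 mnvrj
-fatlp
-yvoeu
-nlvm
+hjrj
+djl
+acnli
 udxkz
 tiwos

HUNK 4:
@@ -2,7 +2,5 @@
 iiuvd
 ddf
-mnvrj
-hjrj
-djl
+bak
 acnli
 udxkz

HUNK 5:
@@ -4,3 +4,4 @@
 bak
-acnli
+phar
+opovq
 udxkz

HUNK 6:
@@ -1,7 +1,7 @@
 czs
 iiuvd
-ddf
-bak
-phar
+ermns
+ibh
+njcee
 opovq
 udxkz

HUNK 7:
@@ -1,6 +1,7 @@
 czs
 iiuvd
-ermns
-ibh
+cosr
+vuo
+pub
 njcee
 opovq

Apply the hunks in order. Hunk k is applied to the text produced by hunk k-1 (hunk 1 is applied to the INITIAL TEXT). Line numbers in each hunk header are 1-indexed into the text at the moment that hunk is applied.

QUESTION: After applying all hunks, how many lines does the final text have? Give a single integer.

Hunk 1: at line 1 remove [mdue] add [ddf] -> 9 lines: czs iiuvd ddf dzfm mkfzl bqq nlvm udxkz tiwos
Hunk 2: at line 2 remove [dzfm,mkfzl,bqq] add [mnvrj,fatlp,yvoeu] -> 9 lines: czs iiuvd ddf mnvrj fatlp yvoeu nlvm udxkz tiwos
Hunk 3: at line 3 remove [fatlp,yvoeu,nlvm] add [hjrj,djl,acnli] -> 9 lines: czs iiuvd ddf mnvrj hjrj djl acnli udxkz tiwos
Hunk 4: at line 2 remove [mnvrj,hjrj,djl] add [bak] -> 7 lines: czs iiuvd ddf bak acnli udxkz tiwos
Hunk 5: at line 4 remove [acnli] add [phar,opovq] -> 8 lines: czs iiuvd ddf bak phar opovq udxkz tiwos
Hunk 6: at line 1 remove [ddf,bak,phar] add [ermns,ibh,njcee] -> 8 lines: czs iiuvd ermns ibh njcee opovq udxkz tiwos
Hunk 7: at line 1 remove [ermns,ibh] add [cosr,vuo,pub] -> 9 lines: czs iiuvd cosr vuo pub njcee opovq udxkz tiwos
Final line count: 9

Answer: 9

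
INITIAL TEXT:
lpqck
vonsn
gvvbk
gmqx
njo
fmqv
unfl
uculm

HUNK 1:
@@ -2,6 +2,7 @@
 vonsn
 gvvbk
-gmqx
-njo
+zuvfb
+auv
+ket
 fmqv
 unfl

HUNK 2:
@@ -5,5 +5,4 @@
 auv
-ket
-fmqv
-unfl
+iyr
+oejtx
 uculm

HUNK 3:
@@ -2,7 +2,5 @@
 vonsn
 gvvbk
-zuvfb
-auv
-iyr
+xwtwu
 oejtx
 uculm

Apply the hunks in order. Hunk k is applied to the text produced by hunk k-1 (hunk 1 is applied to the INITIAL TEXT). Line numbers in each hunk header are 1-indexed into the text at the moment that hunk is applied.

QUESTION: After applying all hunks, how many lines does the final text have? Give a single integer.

Hunk 1: at line 2 remove [gmqx,njo] add [zuvfb,auv,ket] -> 9 lines: lpqck vonsn gvvbk zuvfb auv ket fmqv unfl uculm
Hunk 2: at line 5 remove [ket,fmqv,unfl] add [iyr,oejtx] -> 8 lines: lpqck vonsn gvvbk zuvfb auv iyr oejtx uculm
Hunk 3: at line 2 remove [zuvfb,auv,iyr] add [xwtwu] -> 6 lines: lpqck vonsn gvvbk xwtwu oejtx uculm
Final line count: 6

Answer: 6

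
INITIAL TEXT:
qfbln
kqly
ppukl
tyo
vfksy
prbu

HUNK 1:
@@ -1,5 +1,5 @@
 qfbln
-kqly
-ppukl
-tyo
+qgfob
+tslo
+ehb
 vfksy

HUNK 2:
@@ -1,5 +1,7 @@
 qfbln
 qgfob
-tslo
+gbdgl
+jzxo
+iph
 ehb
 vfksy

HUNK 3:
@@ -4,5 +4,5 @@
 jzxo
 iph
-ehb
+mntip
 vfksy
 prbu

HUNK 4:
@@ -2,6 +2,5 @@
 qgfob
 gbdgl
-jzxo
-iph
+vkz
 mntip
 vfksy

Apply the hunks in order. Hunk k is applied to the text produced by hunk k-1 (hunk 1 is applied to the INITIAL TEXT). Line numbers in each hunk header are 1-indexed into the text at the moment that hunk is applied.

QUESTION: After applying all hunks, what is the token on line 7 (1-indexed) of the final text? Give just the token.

Hunk 1: at line 1 remove [kqly,ppukl,tyo] add [qgfob,tslo,ehb] -> 6 lines: qfbln qgfob tslo ehb vfksy prbu
Hunk 2: at line 1 remove [tslo] add [gbdgl,jzxo,iph] -> 8 lines: qfbln qgfob gbdgl jzxo iph ehb vfksy prbu
Hunk 3: at line 4 remove [ehb] add [mntip] -> 8 lines: qfbln qgfob gbdgl jzxo iph mntip vfksy prbu
Hunk 4: at line 2 remove [jzxo,iph] add [vkz] -> 7 lines: qfbln qgfob gbdgl vkz mntip vfksy prbu
Final line 7: prbu

Answer: prbu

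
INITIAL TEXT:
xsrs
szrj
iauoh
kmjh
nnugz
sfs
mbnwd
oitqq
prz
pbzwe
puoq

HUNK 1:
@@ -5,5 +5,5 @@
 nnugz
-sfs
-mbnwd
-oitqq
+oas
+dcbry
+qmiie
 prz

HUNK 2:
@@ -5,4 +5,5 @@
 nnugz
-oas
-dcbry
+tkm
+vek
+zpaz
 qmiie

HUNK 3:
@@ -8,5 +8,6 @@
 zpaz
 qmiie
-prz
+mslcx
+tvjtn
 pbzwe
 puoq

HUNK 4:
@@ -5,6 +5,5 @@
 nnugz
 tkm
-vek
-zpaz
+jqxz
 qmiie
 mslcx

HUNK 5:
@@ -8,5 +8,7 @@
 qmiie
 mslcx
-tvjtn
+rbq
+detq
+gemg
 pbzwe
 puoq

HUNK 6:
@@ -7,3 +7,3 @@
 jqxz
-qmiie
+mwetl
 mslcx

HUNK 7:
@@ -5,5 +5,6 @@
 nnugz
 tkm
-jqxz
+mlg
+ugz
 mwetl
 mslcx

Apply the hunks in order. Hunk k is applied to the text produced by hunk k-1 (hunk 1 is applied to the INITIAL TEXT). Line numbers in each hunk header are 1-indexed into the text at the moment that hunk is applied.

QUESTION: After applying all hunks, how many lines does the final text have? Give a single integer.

Answer: 15

Derivation:
Hunk 1: at line 5 remove [sfs,mbnwd,oitqq] add [oas,dcbry,qmiie] -> 11 lines: xsrs szrj iauoh kmjh nnugz oas dcbry qmiie prz pbzwe puoq
Hunk 2: at line 5 remove [oas,dcbry] add [tkm,vek,zpaz] -> 12 lines: xsrs szrj iauoh kmjh nnugz tkm vek zpaz qmiie prz pbzwe puoq
Hunk 3: at line 8 remove [prz] add [mslcx,tvjtn] -> 13 lines: xsrs szrj iauoh kmjh nnugz tkm vek zpaz qmiie mslcx tvjtn pbzwe puoq
Hunk 4: at line 5 remove [vek,zpaz] add [jqxz] -> 12 lines: xsrs szrj iauoh kmjh nnugz tkm jqxz qmiie mslcx tvjtn pbzwe puoq
Hunk 5: at line 8 remove [tvjtn] add [rbq,detq,gemg] -> 14 lines: xsrs szrj iauoh kmjh nnugz tkm jqxz qmiie mslcx rbq detq gemg pbzwe puoq
Hunk 6: at line 7 remove [qmiie] add [mwetl] -> 14 lines: xsrs szrj iauoh kmjh nnugz tkm jqxz mwetl mslcx rbq detq gemg pbzwe puoq
Hunk 7: at line 5 remove [jqxz] add [mlg,ugz] -> 15 lines: xsrs szrj iauoh kmjh nnugz tkm mlg ugz mwetl mslcx rbq detq gemg pbzwe puoq
Final line count: 15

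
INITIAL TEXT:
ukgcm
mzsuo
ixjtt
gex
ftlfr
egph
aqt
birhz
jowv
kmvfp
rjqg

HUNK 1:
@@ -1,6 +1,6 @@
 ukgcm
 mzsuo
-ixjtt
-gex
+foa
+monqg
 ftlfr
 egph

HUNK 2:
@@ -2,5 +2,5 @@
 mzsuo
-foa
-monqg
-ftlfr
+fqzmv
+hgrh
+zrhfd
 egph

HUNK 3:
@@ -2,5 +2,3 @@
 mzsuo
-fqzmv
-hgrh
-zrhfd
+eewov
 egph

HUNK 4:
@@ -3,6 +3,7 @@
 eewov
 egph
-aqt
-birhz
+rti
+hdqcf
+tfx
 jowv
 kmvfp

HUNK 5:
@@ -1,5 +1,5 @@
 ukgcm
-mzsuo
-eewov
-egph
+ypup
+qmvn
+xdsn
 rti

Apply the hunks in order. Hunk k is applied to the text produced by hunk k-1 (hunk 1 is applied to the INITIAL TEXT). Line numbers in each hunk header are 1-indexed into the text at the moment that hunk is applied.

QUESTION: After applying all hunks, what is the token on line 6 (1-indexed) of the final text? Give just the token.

Answer: hdqcf

Derivation:
Hunk 1: at line 1 remove [ixjtt,gex] add [foa,monqg] -> 11 lines: ukgcm mzsuo foa monqg ftlfr egph aqt birhz jowv kmvfp rjqg
Hunk 2: at line 2 remove [foa,monqg,ftlfr] add [fqzmv,hgrh,zrhfd] -> 11 lines: ukgcm mzsuo fqzmv hgrh zrhfd egph aqt birhz jowv kmvfp rjqg
Hunk 3: at line 2 remove [fqzmv,hgrh,zrhfd] add [eewov] -> 9 lines: ukgcm mzsuo eewov egph aqt birhz jowv kmvfp rjqg
Hunk 4: at line 3 remove [aqt,birhz] add [rti,hdqcf,tfx] -> 10 lines: ukgcm mzsuo eewov egph rti hdqcf tfx jowv kmvfp rjqg
Hunk 5: at line 1 remove [mzsuo,eewov,egph] add [ypup,qmvn,xdsn] -> 10 lines: ukgcm ypup qmvn xdsn rti hdqcf tfx jowv kmvfp rjqg
Final line 6: hdqcf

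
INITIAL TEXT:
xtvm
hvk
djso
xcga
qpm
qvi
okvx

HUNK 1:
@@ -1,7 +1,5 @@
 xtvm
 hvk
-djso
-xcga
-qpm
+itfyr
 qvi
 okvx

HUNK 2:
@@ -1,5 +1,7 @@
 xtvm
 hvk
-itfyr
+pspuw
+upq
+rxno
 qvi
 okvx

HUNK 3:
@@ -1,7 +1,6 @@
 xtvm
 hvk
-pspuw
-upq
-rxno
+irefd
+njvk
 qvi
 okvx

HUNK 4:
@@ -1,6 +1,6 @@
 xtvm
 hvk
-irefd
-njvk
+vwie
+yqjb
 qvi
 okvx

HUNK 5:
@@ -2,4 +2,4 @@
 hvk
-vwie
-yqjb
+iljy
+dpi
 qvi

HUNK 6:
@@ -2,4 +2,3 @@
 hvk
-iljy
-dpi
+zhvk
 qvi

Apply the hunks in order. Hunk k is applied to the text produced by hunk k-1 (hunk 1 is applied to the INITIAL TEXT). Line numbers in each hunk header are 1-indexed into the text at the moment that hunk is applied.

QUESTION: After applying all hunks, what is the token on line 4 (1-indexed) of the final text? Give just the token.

Hunk 1: at line 1 remove [djso,xcga,qpm] add [itfyr] -> 5 lines: xtvm hvk itfyr qvi okvx
Hunk 2: at line 1 remove [itfyr] add [pspuw,upq,rxno] -> 7 lines: xtvm hvk pspuw upq rxno qvi okvx
Hunk 3: at line 1 remove [pspuw,upq,rxno] add [irefd,njvk] -> 6 lines: xtvm hvk irefd njvk qvi okvx
Hunk 4: at line 1 remove [irefd,njvk] add [vwie,yqjb] -> 6 lines: xtvm hvk vwie yqjb qvi okvx
Hunk 5: at line 2 remove [vwie,yqjb] add [iljy,dpi] -> 6 lines: xtvm hvk iljy dpi qvi okvx
Hunk 6: at line 2 remove [iljy,dpi] add [zhvk] -> 5 lines: xtvm hvk zhvk qvi okvx
Final line 4: qvi

Answer: qvi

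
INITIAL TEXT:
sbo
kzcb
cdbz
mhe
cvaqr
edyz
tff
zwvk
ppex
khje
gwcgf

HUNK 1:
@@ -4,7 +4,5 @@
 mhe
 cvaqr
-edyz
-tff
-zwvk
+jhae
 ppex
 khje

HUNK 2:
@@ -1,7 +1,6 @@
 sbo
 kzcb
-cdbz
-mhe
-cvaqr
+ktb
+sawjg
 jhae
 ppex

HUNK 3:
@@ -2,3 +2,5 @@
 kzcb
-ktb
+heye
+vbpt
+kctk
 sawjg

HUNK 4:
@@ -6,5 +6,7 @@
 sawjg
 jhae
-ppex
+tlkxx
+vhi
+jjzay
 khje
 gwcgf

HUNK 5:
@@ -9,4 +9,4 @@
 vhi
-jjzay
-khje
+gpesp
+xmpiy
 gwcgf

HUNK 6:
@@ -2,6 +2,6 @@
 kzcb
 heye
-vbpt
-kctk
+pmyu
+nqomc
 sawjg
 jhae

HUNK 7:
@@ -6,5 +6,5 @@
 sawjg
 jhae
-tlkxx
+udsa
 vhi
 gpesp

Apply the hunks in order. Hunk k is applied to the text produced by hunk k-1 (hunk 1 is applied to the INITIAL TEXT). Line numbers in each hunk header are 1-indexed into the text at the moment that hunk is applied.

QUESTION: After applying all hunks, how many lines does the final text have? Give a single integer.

Hunk 1: at line 4 remove [edyz,tff,zwvk] add [jhae] -> 9 lines: sbo kzcb cdbz mhe cvaqr jhae ppex khje gwcgf
Hunk 2: at line 1 remove [cdbz,mhe,cvaqr] add [ktb,sawjg] -> 8 lines: sbo kzcb ktb sawjg jhae ppex khje gwcgf
Hunk 3: at line 2 remove [ktb] add [heye,vbpt,kctk] -> 10 lines: sbo kzcb heye vbpt kctk sawjg jhae ppex khje gwcgf
Hunk 4: at line 6 remove [ppex] add [tlkxx,vhi,jjzay] -> 12 lines: sbo kzcb heye vbpt kctk sawjg jhae tlkxx vhi jjzay khje gwcgf
Hunk 5: at line 9 remove [jjzay,khje] add [gpesp,xmpiy] -> 12 lines: sbo kzcb heye vbpt kctk sawjg jhae tlkxx vhi gpesp xmpiy gwcgf
Hunk 6: at line 2 remove [vbpt,kctk] add [pmyu,nqomc] -> 12 lines: sbo kzcb heye pmyu nqomc sawjg jhae tlkxx vhi gpesp xmpiy gwcgf
Hunk 7: at line 6 remove [tlkxx] add [udsa] -> 12 lines: sbo kzcb heye pmyu nqomc sawjg jhae udsa vhi gpesp xmpiy gwcgf
Final line count: 12

Answer: 12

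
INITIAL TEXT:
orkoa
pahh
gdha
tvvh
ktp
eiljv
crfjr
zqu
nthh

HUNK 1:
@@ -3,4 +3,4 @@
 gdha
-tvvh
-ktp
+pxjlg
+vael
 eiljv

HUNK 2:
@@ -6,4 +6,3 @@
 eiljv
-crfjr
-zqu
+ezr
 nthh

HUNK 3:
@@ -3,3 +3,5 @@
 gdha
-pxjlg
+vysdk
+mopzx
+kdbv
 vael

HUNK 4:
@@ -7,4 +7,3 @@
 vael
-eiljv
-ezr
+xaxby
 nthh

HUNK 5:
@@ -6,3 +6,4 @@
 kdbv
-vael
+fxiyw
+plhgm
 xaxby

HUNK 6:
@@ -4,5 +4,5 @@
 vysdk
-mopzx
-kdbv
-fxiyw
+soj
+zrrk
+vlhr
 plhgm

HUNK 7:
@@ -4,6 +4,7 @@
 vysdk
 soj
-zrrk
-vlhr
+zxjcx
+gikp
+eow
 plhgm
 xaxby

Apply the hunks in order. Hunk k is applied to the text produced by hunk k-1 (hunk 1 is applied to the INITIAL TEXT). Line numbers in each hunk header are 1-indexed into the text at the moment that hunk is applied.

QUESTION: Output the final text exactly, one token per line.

Answer: orkoa
pahh
gdha
vysdk
soj
zxjcx
gikp
eow
plhgm
xaxby
nthh

Derivation:
Hunk 1: at line 3 remove [tvvh,ktp] add [pxjlg,vael] -> 9 lines: orkoa pahh gdha pxjlg vael eiljv crfjr zqu nthh
Hunk 2: at line 6 remove [crfjr,zqu] add [ezr] -> 8 lines: orkoa pahh gdha pxjlg vael eiljv ezr nthh
Hunk 3: at line 3 remove [pxjlg] add [vysdk,mopzx,kdbv] -> 10 lines: orkoa pahh gdha vysdk mopzx kdbv vael eiljv ezr nthh
Hunk 4: at line 7 remove [eiljv,ezr] add [xaxby] -> 9 lines: orkoa pahh gdha vysdk mopzx kdbv vael xaxby nthh
Hunk 5: at line 6 remove [vael] add [fxiyw,plhgm] -> 10 lines: orkoa pahh gdha vysdk mopzx kdbv fxiyw plhgm xaxby nthh
Hunk 6: at line 4 remove [mopzx,kdbv,fxiyw] add [soj,zrrk,vlhr] -> 10 lines: orkoa pahh gdha vysdk soj zrrk vlhr plhgm xaxby nthh
Hunk 7: at line 4 remove [zrrk,vlhr] add [zxjcx,gikp,eow] -> 11 lines: orkoa pahh gdha vysdk soj zxjcx gikp eow plhgm xaxby nthh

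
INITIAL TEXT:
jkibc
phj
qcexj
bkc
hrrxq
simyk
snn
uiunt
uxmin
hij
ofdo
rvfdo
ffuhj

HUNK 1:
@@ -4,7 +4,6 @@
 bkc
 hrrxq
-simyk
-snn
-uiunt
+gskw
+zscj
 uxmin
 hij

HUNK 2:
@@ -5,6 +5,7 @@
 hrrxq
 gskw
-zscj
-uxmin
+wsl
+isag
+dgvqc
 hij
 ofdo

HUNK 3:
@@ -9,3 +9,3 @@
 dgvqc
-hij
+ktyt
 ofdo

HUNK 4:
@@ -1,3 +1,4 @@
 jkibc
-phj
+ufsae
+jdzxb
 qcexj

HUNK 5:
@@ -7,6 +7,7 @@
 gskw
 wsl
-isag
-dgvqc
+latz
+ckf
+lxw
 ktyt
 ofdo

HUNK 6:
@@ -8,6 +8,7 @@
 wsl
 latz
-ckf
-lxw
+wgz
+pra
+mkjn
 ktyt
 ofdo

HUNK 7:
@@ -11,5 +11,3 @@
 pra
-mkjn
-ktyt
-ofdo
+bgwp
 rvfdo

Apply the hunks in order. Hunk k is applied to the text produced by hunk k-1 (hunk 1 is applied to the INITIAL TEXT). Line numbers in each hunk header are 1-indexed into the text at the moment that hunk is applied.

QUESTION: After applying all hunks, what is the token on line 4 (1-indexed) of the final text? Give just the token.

Answer: qcexj

Derivation:
Hunk 1: at line 4 remove [simyk,snn,uiunt] add [gskw,zscj] -> 12 lines: jkibc phj qcexj bkc hrrxq gskw zscj uxmin hij ofdo rvfdo ffuhj
Hunk 2: at line 5 remove [zscj,uxmin] add [wsl,isag,dgvqc] -> 13 lines: jkibc phj qcexj bkc hrrxq gskw wsl isag dgvqc hij ofdo rvfdo ffuhj
Hunk 3: at line 9 remove [hij] add [ktyt] -> 13 lines: jkibc phj qcexj bkc hrrxq gskw wsl isag dgvqc ktyt ofdo rvfdo ffuhj
Hunk 4: at line 1 remove [phj] add [ufsae,jdzxb] -> 14 lines: jkibc ufsae jdzxb qcexj bkc hrrxq gskw wsl isag dgvqc ktyt ofdo rvfdo ffuhj
Hunk 5: at line 7 remove [isag,dgvqc] add [latz,ckf,lxw] -> 15 lines: jkibc ufsae jdzxb qcexj bkc hrrxq gskw wsl latz ckf lxw ktyt ofdo rvfdo ffuhj
Hunk 6: at line 8 remove [ckf,lxw] add [wgz,pra,mkjn] -> 16 lines: jkibc ufsae jdzxb qcexj bkc hrrxq gskw wsl latz wgz pra mkjn ktyt ofdo rvfdo ffuhj
Hunk 7: at line 11 remove [mkjn,ktyt,ofdo] add [bgwp] -> 14 lines: jkibc ufsae jdzxb qcexj bkc hrrxq gskw wsl latz wgz pra bgwp rvfdo ffuhj
Final line 4: qcexj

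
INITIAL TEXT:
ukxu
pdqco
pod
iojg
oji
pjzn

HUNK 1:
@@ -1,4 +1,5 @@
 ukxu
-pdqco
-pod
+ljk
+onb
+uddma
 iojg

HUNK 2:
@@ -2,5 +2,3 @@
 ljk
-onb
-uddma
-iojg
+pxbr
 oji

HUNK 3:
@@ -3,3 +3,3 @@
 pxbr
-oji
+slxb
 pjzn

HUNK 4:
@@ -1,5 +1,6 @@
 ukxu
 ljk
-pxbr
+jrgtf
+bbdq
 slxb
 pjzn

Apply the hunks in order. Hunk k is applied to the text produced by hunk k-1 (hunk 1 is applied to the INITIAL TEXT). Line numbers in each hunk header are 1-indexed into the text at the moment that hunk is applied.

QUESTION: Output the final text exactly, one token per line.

Answer: ukxu
ljk
jrgtf
bbdq
slxb
pjzn

Derivation:
Hunk 1: at line 1 remove [pdqco,pod] add [ljk,onb,uddma] -> 7 lines: ukxu ljk onb uddma iojg oji pjzn
Hunk 2: at line 2 remove [onb,uddma,iojg] add [pxbr] -> 5 lines: ukxu ljk pxbr oji pjzn
Hunk 3: at line 3 remove [oji] add [slxb] -> 5 lines: ukxu ljk pxbr slxb pjzn
Hunk 4: at line 1 remove [pxbr] add [jrgtf,bbdq] -> 6 lines: ukxu ljk jrgtf bbdq slxb pjzn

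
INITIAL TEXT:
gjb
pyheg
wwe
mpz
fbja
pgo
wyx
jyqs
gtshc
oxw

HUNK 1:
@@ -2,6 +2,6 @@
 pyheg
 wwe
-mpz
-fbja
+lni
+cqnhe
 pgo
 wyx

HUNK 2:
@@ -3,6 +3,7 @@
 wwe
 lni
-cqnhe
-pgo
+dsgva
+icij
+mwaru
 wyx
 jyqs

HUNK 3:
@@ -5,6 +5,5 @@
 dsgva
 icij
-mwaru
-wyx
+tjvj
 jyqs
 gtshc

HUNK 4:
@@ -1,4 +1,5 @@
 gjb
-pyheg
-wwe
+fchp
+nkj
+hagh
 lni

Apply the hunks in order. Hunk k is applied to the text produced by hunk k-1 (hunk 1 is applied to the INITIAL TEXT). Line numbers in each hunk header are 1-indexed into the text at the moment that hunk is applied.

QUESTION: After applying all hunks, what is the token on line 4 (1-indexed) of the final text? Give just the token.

Hunk 1: at line 2 remove [mpz,fbja] add [lni,cqnhe] -> 10 lines: gjb pyheg wwe lni cqnhe pgo wyx jyqs gtshc oxw
Hunk 2: at line 3 remove [cqnhe,pgo] add [dsgva,icij,mwaru] -> 11 lines: gjb pyheg wwe lni dsgva icij mwaru wyx jyqs gtshc oxw
Hunk 3: at line 5 remove [mwaru,wyx] add [tjvj] -> 10 lines: gjb pyheg wwe lni dsgva icij tjvj jyqs gtshc oxw
Hunk 4: at line 1 remove [pyheg,wwe] add [fchp,nkj,hagh] -> 11 lines: gjb fchp nkj hagh lni dsgva icij tjvj jyqs gtshc oxw
Final line 4: hagh

Answer: hagh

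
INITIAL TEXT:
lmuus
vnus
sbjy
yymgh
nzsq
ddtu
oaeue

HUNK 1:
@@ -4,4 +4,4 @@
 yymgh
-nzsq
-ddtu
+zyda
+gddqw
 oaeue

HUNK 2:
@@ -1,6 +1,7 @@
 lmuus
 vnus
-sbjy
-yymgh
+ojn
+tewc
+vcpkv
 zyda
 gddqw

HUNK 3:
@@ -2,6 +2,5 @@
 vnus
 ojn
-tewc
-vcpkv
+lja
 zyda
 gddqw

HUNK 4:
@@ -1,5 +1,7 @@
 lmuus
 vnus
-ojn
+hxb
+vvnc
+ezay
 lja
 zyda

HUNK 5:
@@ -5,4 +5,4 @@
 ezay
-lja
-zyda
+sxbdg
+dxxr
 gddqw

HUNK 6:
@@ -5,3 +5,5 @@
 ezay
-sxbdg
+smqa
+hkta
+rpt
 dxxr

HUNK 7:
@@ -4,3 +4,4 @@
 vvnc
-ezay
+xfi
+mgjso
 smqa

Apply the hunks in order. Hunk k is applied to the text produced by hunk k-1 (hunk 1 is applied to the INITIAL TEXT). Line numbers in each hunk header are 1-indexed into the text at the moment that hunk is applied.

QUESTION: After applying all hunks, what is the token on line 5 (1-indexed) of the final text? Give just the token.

Hunk 1: at line 4 remove [nzsq,ddtu] add [zyda,gddqw] -> 7 lines: lmuus vnus sbjy yymgh zyda gddqw oaeue
Hunk 2: at line 1 remove [sbjy,yymgh] add [ojn,tewc,vcpkv] -> 8 lines: lmuus vnus ojn tewc vcpkv zyda gddqw oaeue
Hunk 3: at line 2 remove [tewc,vcpkv] add [lja] -> 7 lines: lmuus vnus ojn lja zyda gddqw oaeue
Hunk 4: at line 1 remove [ojn] add [hxb,vvnc,ezay] -> 9 lines: lmuus vnus hxb vvnc ezay lja zyda gddqw oaeue
Hunk 5: at line 5 remove [lja,zyda] add [sxbdg,dxxr] -> 9 lines: lmuus vnus hxb vvnc ezay sxbdg dxxr gddqw oaeue
Hunk 6: at line 5 remove [sxbdg] add [smqa,hkta,rpt] -> 11 lines: lmuus vnus hxb vvnc ezay smqa hkta rpt dxxr gddqw oaeue
Hunk 7: at line 4 remove [ezay] add [xfi,mgjso] -> 12 lines: lmuus vnus hxb vvnc xfi mgjso smqa hkta rpt dxxr gddqw oaeue
Final line 5: xfi

Answer: xfi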